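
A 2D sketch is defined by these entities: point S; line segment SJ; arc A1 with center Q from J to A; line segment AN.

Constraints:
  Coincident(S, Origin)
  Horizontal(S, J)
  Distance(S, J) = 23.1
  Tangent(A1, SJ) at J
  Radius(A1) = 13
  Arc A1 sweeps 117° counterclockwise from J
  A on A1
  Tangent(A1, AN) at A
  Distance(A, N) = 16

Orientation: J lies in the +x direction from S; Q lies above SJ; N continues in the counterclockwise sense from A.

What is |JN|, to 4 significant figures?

33.44

On A1, J sits at bearing -90° from Q; a 117° counterclockwise sweep puts A at bearing 27°, so A = Q + 13.0·(cos 27°, sin 27°) = (34.68, 18.90). The tangent condition forces QA to be normal to AN, so AN runs along (−sin 27°, cos 27°); with |AN| = 16.0, N = (27.42, 33.16). Then |JN| = |N − J| = 33.44.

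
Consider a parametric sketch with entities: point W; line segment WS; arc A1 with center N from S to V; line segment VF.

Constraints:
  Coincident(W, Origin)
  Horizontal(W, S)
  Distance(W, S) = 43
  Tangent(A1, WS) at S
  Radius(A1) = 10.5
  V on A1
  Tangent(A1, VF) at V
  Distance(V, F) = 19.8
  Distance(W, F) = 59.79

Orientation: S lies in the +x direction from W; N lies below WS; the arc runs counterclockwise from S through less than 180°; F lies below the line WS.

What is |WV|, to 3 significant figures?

40.4

W is at the origin; WS is horizontal with |WS| = 43.0 and S on the +x side, so S = (43.0, 0.00). The tangent condition forces NS to be normal to WS, so N = S + (0, -10.5) = (43.0, -10.5). Since NV ⟂ VF (tangency), |NF| = √(10.5² + 19.8²) = 22.4 regardless of where V sits on A1. So F lies on both circle(W, 59.79) and circle(N, 22.4); the below-WS intersection is F = (50.8, -31.5). V is the foot of the tangent from F: V = (36.0, -18.3).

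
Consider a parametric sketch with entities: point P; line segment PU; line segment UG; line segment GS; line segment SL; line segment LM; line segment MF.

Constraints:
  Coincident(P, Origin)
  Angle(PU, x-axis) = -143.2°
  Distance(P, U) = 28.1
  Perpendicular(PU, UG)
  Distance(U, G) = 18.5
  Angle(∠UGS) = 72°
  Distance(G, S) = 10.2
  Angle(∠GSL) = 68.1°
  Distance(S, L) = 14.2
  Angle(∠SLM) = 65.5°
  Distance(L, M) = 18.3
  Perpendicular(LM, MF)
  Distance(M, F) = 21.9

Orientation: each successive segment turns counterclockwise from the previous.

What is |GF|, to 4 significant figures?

17.23

P is at the origin; PU runs at -143.2° with length 28.1, so U = (-22.50, -16.83). PU is perpendicular to UG, so UG runs at -53.20°; with |UG| = 18.5, G = (-11.42, -31.65). ∠UGS = 72.0° gives GS at 54.80° from the x-axis; with |GS| = 10.2, S = (-5.539, -23.31). ∠GSL = 68.1° gives SL at 166.7° from the x-axis; with |SL| = 14.2, L = (-19.36, -20.04). ∠SLM = 65.5° gives LM at -78.80° from the x-axis; with |LM| = 18.3, M = (-15.80, -38.00). LM ⟂ MF, so MF runs at 11.20°; with |MF| = 21.9, F = (5.679, -33.74). Then |GF| = |F − G| = 17.23.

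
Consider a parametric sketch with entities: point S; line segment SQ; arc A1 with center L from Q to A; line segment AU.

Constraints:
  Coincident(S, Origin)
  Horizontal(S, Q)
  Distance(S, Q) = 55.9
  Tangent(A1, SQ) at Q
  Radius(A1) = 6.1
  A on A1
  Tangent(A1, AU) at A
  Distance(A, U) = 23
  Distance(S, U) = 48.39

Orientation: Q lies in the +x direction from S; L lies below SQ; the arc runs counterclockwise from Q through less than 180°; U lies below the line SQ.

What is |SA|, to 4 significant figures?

50.41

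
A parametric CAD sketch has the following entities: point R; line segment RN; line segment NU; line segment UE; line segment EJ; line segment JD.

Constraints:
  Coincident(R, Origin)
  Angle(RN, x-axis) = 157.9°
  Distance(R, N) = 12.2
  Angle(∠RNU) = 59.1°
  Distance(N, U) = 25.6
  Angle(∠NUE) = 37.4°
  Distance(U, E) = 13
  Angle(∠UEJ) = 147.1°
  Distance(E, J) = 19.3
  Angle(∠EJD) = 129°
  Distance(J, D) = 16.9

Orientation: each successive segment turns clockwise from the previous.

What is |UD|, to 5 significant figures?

41.299

∠UEJ = 147.1° gives EJ at -138.50° from the x-axis; with |EJ| = 19.3, J = (-8.8094, -5.3133). ∠EJD = 129.0° gives JD at 170.50° from the x-axis; with |JD| = 16.9, D = (-25.478, -2.5240). Then |UD| = |D − U| = 41.299.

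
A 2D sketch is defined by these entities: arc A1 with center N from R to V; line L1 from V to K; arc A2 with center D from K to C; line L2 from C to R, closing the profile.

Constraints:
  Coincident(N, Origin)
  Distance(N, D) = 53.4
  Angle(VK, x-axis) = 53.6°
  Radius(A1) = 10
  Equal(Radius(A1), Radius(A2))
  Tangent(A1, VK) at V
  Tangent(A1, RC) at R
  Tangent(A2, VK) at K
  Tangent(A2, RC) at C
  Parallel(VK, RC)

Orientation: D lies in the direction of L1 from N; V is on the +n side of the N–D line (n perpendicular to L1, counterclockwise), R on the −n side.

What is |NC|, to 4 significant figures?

54.33

The slot axis is L1's direction at 53.6°, so u = (cos 53.6°, sin 53.6°) = (0.5934, 0.8049) and n = (−sin 53.6°, cos 53.6°) = (-0.8049, 0.5934). N is at the origin and D lies 53.4 along u from N, so D = 53.4·u = (31.69, 42.98). Tangency of A1 to both parallel lines with radius 10.0 puts V and R at N ± 10.0·n: V = (-8.049, 5.934), R = (8.049, -5.934). Equal radii place K and C the same way about D: K = D + 10.0·n = (23.64, 48.92), C = D − 10.0·n = (39.74, 37.05). Then |NC| = |C − N| = 54.33.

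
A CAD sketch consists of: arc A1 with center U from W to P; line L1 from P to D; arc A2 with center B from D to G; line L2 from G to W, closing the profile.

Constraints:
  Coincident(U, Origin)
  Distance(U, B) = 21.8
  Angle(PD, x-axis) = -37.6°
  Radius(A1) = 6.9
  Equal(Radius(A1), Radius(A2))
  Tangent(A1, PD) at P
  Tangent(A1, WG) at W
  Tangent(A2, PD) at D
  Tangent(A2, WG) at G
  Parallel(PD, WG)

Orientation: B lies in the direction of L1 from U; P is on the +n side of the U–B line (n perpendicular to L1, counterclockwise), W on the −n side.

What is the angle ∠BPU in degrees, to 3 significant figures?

72.4°

U is at the origin and B lies 21.8 along u from U, so B = 21.8·u = (17.3, -13.3). Tangency of A1 to both parallel lines with radius 6.9 puts P and W at U ± 6.9·n: P = (4.21, 5.47), W = (-4.21, -5.47). Then cos ∠BPU = PB·PU / (|PB||PU|), giving 72.4°.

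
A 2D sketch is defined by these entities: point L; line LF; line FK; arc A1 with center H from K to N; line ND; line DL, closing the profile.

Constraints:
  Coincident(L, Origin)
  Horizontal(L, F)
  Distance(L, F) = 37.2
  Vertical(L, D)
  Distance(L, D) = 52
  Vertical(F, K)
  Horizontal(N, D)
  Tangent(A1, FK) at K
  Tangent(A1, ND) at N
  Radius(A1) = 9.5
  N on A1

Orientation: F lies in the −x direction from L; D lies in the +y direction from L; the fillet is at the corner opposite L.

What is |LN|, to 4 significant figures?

58.92

The virtual corner opposite L is at (-37.20, 52.00). Tangency of A1 to FK means the radius HK is perpendicular to FK and the tangent condition forces HN to be normal to ND, with radius 9.5, so the center H sits 9.5 in from both sides at H = (-27.70, 42.50). That places the tangent points at K = (-37.20, 42.50) on FK and N = (-27.70, 52.00) on ND. Then |LN| = |N − L| = 58.92.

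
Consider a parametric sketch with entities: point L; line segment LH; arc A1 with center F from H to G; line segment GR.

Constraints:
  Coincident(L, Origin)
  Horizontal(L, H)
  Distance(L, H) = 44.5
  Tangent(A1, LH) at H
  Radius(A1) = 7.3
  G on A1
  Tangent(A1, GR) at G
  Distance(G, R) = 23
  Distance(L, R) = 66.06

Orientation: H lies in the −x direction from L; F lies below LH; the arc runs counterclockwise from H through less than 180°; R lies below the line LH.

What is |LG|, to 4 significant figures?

51.19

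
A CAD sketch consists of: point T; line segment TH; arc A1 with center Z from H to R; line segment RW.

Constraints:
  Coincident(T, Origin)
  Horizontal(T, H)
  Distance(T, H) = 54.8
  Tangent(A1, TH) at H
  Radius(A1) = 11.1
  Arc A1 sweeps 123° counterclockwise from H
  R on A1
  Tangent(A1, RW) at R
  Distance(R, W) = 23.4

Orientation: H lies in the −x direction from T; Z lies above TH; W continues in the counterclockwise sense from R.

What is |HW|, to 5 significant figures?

36.931

T is at the origin; T and H share the same y with |TH| = 54.8 and H on the −x side, so H = (-54.800, 0.0000). Tangency of A1 to TH means the radius ZH is perpendicular to TH, so Z = H + (0, 11.1) = (-54.800, 11.100). On A1, H sits at bearing -90° from Z; a 123° counterclockwise sweep puts R at bearing 33°, so R = Z + 11.1·(cos 33°, sin 33°) = (-45.491, 17.145). Since A1 is tangent to RW there, ZR ⟂ RW, so RW runs along (−sin 33°, cos 33°); with |RW| = 23.4, W = (-58.235, 36.770). Then |HW| = |W − H| = 36.931.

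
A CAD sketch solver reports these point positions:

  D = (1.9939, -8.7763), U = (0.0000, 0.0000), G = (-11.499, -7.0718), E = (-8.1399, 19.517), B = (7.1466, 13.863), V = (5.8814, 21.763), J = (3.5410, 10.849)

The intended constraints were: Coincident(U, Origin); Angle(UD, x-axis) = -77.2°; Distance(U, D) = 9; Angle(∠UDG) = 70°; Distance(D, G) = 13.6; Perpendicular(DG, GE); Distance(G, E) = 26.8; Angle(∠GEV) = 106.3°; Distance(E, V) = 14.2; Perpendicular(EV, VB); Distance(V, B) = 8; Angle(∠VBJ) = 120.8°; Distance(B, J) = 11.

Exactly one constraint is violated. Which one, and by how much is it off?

Distance(B, J) = 11 — off by 6.30.

U = (0.00, 0.00) ✓; UD at -77.20° ✓; |UD| = 9.000 ✓; ∠UDG = 70.00° ✓; |DG| = 13.60 ✓; ∠(DG, GE) = 90.00° ✓; |GE| = 26.80 ✓; ∠GEV = 106.3° ✓; |EV| = 14.20 ✓; ∠(EV, VB) = 90.00° ✓; |VB| = 8.001 ✓; ∠VBJ = 120.8° ✓; |BJ| = 4.699 ✗.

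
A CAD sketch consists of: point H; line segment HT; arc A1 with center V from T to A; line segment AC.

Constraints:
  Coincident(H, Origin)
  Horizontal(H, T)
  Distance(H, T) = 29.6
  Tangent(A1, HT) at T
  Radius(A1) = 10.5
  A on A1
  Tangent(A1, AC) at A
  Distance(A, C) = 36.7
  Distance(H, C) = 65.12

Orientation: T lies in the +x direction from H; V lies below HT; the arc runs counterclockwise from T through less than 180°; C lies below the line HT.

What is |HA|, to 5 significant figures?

28.510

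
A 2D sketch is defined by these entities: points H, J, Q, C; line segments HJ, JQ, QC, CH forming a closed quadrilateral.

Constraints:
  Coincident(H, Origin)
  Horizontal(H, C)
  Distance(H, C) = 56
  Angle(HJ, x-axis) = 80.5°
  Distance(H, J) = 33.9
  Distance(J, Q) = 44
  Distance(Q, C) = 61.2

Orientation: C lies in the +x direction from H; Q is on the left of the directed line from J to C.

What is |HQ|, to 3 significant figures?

72.2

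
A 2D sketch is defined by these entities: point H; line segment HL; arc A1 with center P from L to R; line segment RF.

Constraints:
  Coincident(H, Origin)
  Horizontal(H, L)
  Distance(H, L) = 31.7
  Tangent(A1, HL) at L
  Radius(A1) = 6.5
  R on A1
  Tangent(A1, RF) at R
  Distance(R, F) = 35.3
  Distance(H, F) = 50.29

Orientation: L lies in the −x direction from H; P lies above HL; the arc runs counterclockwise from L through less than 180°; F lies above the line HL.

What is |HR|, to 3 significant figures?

26.1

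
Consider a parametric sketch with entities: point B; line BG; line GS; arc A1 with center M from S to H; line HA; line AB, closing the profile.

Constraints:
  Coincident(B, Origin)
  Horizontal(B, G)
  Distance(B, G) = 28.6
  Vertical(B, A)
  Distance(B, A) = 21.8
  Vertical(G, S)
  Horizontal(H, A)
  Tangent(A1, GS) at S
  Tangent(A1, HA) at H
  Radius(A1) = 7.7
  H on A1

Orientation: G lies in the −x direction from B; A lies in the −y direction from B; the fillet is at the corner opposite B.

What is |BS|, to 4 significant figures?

31.89

The virtual corner opposite B is at (-28.60, -21.80). The tangent condition forces MS to be normal to GS and since A1 is tangent to HA there, MH ⟂ HA, with radius 7.7, so the center M sits 7.7 in from both sides at M = (-20.90, -14.10). That places the tangent points at S = (-28.60, -14.10) on GS and H = (-20.90, -21.80) on HA. Then |BS| = |S − B| = 31.89.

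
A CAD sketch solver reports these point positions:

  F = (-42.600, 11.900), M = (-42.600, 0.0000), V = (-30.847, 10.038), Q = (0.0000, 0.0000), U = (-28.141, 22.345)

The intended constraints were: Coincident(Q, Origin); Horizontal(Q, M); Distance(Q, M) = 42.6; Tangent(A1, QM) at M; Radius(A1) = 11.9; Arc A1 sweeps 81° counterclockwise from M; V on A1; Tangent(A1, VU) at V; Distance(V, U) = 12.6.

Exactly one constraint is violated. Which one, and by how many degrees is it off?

Tangent(A1, VU) at V — off by 3.40°.

Q = (0.00, 0.00) ✓; Q.y = 0.00, M.y = 0.00 ✓; |QM| = 42.60 ✓; ∠(FM, MQ) = 90.00° ✓; |FM| = 11.90 ✓; bearing(F→V) − bearing(F→M) = 81.00° ✓; |FV| = 11.90 ✓; ∠(FV, VU) = 93.40° ✗; |VU| = 12.60 ✓.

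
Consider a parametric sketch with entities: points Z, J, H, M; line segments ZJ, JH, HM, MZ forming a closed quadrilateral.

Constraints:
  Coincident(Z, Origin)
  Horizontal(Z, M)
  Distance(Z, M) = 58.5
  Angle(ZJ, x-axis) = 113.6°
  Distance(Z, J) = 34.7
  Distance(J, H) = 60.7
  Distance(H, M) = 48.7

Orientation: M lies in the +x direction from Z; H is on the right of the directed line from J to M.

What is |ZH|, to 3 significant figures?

26.3

Checks: Z.y = 0.00, M.y = 0.00 ✓; |JH| = 60.70 ✓; |HM| = 48.70 ✓.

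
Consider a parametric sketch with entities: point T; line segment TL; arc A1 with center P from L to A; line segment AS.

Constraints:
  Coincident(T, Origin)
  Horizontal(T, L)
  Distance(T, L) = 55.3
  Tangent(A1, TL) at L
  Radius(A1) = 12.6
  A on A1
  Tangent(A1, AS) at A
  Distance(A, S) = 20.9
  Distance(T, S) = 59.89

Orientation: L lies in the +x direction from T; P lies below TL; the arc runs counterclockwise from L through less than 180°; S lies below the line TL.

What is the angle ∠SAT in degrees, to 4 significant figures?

123.4°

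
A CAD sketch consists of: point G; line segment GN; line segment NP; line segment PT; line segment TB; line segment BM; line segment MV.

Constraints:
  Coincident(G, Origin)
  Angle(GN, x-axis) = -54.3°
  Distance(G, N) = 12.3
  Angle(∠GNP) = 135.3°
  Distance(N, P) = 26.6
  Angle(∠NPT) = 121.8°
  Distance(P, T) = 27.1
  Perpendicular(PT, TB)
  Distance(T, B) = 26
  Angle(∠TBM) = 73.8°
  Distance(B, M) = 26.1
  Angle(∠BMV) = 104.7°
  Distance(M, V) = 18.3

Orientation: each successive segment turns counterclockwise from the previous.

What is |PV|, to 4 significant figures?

2.551

G is at the origin; GN runs at -54.3° with length 12.3, so N = (7.178, -9.989). ∠GNP = 135.3° gives NP at -9.600° from the x-axis; with |NP| = 26.6, P = (33.41, -14.42). ∠NPT = 121.8° gives PT at 48.60° from the x-axis; with |PT| = 27.1, T = (51.33, 5.903). PT is perpendicular to TB, so TB runs at 138.6°; with |TB| = 26.0, B = (31.82, 23.10). ∠TBM = 73.8° gives BM at -115.2° from the x-axis; with |BM| = 26.1, M = (20.71, -0.5185). ∠BMV = 104.7° gives MV at -39.90° from the x-axis; with |MV| = 18.3, V = (34.75, -12.26). Then |PV| = |V − P| = 2.551.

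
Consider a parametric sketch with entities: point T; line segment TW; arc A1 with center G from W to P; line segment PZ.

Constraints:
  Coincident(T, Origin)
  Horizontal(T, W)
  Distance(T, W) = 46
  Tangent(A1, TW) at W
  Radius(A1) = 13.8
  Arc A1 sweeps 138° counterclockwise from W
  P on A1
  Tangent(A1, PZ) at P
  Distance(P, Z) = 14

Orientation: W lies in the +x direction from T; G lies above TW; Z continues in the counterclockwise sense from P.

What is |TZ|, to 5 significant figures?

55.918

T is at the origin; TW is horizontal with |TW| = 46.0 and W on the +x side, so W = (46.000, 0.0000). Tangency of A1 to TW means the radius GW is perpendicular to TW, so G = W + (0, 13.8) = (46.000, 13.800). On A1, W sits at bearing -90° from G; a 138° counterclockwise sweep puts P at bearing 48°, so P = G + 13.8·(cos 48°, sin 48°) = (55.234, 24.055). A1 meets PZ tangentially, so GP is at right angles to PZ, so PZ runs along (−sin 48°, cos 48°); with |PZ| = 14.0, Z = (44.830, 33.423). Then |TZ| = |Z − T| = 55.918.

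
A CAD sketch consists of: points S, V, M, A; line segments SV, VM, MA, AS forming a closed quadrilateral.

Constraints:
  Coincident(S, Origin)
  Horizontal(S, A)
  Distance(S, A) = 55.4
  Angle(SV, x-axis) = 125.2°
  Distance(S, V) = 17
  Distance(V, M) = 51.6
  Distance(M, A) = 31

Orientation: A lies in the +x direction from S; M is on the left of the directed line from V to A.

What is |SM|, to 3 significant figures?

48.3

S is at the origin; SA is horizontal with |SA| = 55.4 and A in +x, so A = (55.4, 0). SV runs at 125.2° with |SV| = 17.0, so V = (-9.80, 13.9). M is determined by |VM| = 51.6 and |MA| = 31.0 together: it lies at the intersection of circle(V, 51.6) and circle(A, 31.0). With |VA| = 66.7, the foot of the radical line on VA is 46.1 from V and the perpendicular offset is √(51.6² − 46.1²) = 23.2. Taking the left-of-VA solution: M = (40.1, 27.0).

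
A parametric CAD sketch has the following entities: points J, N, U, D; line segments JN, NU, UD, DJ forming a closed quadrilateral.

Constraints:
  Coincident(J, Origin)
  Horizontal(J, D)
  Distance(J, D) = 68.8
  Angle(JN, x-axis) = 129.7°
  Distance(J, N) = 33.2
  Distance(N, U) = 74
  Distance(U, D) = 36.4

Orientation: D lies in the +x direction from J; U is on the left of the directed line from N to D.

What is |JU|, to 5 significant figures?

61.728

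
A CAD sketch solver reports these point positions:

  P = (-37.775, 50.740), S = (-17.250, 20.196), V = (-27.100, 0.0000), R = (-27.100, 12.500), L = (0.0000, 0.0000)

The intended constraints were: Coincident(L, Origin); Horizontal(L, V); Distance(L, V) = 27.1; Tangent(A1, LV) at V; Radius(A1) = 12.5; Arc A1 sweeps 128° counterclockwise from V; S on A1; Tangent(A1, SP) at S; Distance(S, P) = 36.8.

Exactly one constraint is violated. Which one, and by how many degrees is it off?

Tangent(A1, SP) at S — off by 4.10°.

L = (0.00, 0.00) ✓; L.y = 0.00, V.y = 0.00 ✓; |LV| = 27.10 ✓; ∠(RV, VL) = 90.00° ✓; |RV| = 12.50 ✓; bearing(R→S) − bearing(R→V) = 128.0° ✓; |RS| = 12.50 ✓; ∠(RS, SP) = 94.10° ✗; |SP| = 36.80 ✓.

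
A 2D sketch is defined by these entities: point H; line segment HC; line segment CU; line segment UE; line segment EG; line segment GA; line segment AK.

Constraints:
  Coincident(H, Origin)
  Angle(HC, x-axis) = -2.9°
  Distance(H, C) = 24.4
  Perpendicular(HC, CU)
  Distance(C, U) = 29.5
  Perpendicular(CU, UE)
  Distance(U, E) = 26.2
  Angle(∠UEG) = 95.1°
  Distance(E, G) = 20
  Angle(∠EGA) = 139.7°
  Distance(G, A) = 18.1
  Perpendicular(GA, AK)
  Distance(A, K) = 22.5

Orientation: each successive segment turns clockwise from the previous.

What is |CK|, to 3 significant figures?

7.80

∠EGA = 139.7° gives GA at 51.9° from the x-axis; with |GA| = 18.1, A = (7.11, 4.86). GA is perpendicular to AK, so AK runs at -38.1°; with |AK| = 22.5, K = (24.8, -9.03). Then |CK| = |K − C| = 7.80.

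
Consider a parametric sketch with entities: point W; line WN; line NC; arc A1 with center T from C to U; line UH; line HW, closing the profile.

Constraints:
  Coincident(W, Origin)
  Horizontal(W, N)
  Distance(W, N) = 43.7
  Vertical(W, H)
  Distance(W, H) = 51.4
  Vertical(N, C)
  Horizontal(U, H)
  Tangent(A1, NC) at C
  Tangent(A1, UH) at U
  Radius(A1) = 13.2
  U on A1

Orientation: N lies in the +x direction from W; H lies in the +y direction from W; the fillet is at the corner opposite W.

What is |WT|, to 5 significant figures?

48.882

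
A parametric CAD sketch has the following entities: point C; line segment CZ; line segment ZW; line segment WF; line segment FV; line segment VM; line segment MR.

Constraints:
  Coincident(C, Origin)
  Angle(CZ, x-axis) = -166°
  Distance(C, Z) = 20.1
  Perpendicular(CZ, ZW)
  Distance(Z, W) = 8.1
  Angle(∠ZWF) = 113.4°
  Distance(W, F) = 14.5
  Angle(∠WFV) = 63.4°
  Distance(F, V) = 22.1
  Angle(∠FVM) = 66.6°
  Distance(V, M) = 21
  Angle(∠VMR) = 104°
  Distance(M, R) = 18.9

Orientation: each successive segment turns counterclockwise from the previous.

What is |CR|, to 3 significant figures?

30.0

C is at the origin; CZ runs at -166.0° with length 20.1, so Z = (-19.5, -4.86). CZ ⟂ ZW, so ZW runs at -76.0°; with |ZW| = 8.1, W = (-17.5, -12.7). ∠ZWF = 113.4° gives WF at -9.40° from the x-axis; with |WF| = 14.5, F = (-3.24, -15.1). ∠WFV = 63.4° gives FV at 107° from the x-axis; with |FV| = 22.1, V = (-9.77, 6.02). ∠FVM = 66.6° gives VM at -139° from the x-axis; with |VM| = 21.0, M = (-25.7, -7.64). ∠VMR = 104.0° gives MR at -63.4° from the x-axis; with |MR| = 18.9, R = (-17.3, -24.5). Then |CR| = |R − C| = 30.0.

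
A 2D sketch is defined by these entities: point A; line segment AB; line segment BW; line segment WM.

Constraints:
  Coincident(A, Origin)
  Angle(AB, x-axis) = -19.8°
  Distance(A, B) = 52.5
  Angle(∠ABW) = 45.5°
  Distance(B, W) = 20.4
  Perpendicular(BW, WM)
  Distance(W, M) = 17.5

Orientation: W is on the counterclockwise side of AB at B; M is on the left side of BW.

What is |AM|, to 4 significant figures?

25.82

A is at the origin; AB runs at -19.8° with length 52.5, so B = 52.5·(cos -19.8°, sin -19.8°) = (49.40, -17.78). ∠ABW = 45.5°, so BW runs at -19.8° + (180° − 45.5°) = 114.7° from the x-axis; with |BW| = 20.4, W = B + 20.4·(cos 114.7°, sin 114.7°) = (40.87, 0.7498). The perpendicularity gives WM at right angles to BW; with |WM| = 17.5 on the left of BW, M = W + 17.5·(-0.9085, -0.4179) = (24.97, -6.563). Then |AM| = |M − A| = 25.82.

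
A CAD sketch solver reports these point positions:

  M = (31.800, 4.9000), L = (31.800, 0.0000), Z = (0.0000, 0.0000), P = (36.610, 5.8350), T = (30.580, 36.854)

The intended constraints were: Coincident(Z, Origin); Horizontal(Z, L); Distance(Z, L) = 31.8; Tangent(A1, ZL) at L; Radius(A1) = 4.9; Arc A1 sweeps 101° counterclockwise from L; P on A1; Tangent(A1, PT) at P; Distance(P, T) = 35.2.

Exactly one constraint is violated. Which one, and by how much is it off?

Distance(P, T) = 35.2 — off by 3.60.

Z = (0.00, 0.00) ✓; Z.y = 0.00, L.y = 0.00 ✓; |ZL| = 31.80 ✓; ∠(ML, LZ) = 90.00° ✓; |ML| = 4.900 ✓; bearing(M→P) − bearing(M→L) = 101.0° ✓; |MP| = 4.900 ✓; ∠(MP, PT) = 90.00° ✓; |PT| = 31.60 ✗.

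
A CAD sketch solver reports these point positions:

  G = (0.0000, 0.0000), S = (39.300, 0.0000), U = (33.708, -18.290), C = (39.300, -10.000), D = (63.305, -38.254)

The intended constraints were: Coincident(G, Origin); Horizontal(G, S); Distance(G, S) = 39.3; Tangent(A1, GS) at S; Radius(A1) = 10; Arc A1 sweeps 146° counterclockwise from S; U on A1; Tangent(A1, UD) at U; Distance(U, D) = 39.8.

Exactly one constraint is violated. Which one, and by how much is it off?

Distance(U, D) = 39.8 — off by 4.10.

G = (0.00, 0.00) ✓; G.y = 0.00, S.y = 0.00 ✓; |GS| = 39.30 ✓; ∠(CS, SG) = 90.00° ✓; |CS| = 10.00 ✓; bearing(C→U) − bearing(C→S) = 146.0° ✓; |CU| = 10.00 ✓; ∠(CU, UD) = 90.00° ✓; |UD| = 35.70 ✗.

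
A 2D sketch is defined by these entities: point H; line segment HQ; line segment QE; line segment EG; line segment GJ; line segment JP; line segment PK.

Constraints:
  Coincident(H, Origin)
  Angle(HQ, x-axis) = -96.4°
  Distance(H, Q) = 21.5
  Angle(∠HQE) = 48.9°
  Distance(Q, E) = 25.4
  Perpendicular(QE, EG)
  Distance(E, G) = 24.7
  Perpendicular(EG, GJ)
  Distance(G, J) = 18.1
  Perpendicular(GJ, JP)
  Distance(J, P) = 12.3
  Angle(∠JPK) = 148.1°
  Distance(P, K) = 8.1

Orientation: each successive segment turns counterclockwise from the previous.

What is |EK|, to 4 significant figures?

14.88

H is at the origin; HQ runs at -96.4° with length 21.5, so Q = (-2.397, -21.37). ∠HQE = 48.9° gives QE at 34.70° from the x-axis; with |QE| = 25.4, E = (18.49, -6.906). QE is perpendicular to EG, so EG runs at 124.7°; with |EG| = 24.7, G = (4.425, 13.40). EG is perpendicular to GJ, so GJ runs at -145.3°; with |GJ| = 18.1, J = (-10.46, 3.097). GJ ⟂ JP, so JP runs at -55.30°; with |JP| = 12.3, P = (-3.454, -7.016). ∠JPK = 148.1° gives PK at -23.40° from the x-axis; with |PK| = 8.1, K = (3.980, -10.23). Then |EK| = |K − E| = 14.88.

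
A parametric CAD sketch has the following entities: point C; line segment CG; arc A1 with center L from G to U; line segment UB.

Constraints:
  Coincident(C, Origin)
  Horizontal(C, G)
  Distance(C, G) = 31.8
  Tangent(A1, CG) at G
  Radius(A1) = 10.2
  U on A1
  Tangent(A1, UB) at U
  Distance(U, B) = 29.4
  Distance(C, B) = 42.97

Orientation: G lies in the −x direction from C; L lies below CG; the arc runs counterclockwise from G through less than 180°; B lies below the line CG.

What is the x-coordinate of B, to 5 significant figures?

-18.975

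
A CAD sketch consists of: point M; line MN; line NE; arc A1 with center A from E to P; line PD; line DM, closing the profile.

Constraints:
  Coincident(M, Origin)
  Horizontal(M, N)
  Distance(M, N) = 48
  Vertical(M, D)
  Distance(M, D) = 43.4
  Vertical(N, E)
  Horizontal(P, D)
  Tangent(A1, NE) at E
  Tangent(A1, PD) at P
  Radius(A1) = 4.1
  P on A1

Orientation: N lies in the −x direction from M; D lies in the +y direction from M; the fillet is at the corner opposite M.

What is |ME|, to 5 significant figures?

62.036

M is at the origin; M and N share the same y with |MN| = 48.0 and N on the −x side, so N = (-48.000, 0.0000). MD is vertical with |MD| = 43.4 and D on the +y side, so D = (0.0000, 43.400). The virtual corner opposite M is at (-48.000, 43.400). Tangency of A1 to NE means the radius AE is perpendicular to NE and the tangent condition forces AP to be normal to PD, with radius 4.1, so the center A sits 4.1 in from both sides at A = (-43.900, 39.300). That places the tangent points at E = (-48.000, 39.300) on NE and P = (-43.900, 43.400) on PD. Then |ME| = |E − M| = 62.036.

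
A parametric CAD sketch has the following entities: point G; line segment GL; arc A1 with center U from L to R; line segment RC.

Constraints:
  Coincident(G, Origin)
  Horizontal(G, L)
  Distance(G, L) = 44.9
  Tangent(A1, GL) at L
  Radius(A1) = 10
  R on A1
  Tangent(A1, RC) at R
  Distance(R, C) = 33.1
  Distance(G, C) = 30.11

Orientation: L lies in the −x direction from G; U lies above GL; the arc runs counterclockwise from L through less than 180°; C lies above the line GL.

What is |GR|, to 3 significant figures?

37.9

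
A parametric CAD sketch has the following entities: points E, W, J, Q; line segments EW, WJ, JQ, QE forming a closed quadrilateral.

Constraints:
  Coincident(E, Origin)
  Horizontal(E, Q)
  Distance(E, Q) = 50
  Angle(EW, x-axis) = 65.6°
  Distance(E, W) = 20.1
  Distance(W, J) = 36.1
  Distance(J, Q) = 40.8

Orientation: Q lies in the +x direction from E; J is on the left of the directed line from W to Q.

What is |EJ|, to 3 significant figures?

54.4

E is at the origin; E and Q share the same y with |EQ| = 50.0 and Q in +x, so Q = (50.0, 0). EW runs at 65.6° with |EW| = 20.1, so W = (8.30, 18.3). J is determined by |WJ| = 36.1 and |JQ| = 40.8 together: it lies at the intersection of circle(W, 36.1) and circle(Q, 40.8). With |WQ| = 45.5, the foot of the radical line on WQ is 18.8 from W and the perpendicular offset is √(36.1² − 18.8²) = 30.8. Taking the left-of-WQ solution: J = (37.9, 39.0).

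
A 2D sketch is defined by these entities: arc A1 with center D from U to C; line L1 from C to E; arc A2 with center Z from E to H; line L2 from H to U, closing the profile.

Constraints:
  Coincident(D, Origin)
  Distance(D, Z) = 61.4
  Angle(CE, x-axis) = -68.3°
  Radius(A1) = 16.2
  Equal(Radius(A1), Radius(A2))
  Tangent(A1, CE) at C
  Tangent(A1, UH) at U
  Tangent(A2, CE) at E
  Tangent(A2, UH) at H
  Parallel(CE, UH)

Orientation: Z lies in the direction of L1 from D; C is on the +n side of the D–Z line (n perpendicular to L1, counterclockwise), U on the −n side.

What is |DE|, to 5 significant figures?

63.501

Tangency of A1 to both parallel lines with radius 16.2 puts C and U at D ± 16.2·n: C = (15.052, 5.9899), U = (-15.052, -5.9899). Equal radii place E and H the same way about Z: E = Z + 16.2·n = (37.754, -51.059), H = Z − 16.2·n = (7.6505, -63.039). Then |DE| = |E − D| = 63.501.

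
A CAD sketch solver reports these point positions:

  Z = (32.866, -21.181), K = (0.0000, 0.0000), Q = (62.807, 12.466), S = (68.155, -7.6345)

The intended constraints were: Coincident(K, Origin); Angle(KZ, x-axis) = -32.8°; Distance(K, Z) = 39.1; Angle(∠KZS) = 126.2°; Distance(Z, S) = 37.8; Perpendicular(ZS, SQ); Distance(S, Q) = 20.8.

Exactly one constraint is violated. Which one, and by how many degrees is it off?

Perpendicular(ZS, SQ) — off by 6.10°.

K = (0.00, 0.00) ✓; KZ at -32.80° ✓; |KZ| = 39.10 ✓; ∠KZS = 126.2° ✓; |ZS| = 37.80 ✓; ∠(ZS, SQ) = 83.90° ✗; |SQ| = 20.80 ✓.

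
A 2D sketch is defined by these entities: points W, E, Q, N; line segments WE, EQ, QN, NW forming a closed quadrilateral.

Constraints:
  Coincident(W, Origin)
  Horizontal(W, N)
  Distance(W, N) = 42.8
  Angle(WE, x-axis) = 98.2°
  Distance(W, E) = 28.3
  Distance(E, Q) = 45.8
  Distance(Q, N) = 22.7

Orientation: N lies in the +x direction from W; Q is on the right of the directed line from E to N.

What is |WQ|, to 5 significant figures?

24.158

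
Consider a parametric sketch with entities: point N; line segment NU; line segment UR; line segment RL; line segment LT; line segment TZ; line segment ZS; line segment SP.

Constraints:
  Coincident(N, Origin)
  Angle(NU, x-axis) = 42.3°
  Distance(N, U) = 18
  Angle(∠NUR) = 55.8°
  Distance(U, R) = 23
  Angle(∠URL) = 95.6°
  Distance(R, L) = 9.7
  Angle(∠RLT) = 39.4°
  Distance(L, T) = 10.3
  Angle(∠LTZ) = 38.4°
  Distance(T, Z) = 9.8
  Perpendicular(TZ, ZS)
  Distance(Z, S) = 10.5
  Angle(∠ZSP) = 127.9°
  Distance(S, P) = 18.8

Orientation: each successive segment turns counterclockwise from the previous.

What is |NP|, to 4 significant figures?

8.862

TZ is perpendicular to ZS, so ZS runs at -96.90°; with |ZS| = 10.5, S = (-14.43, 4.453). ∠ZSP = 127.9° gives SP at -44.80° from the x-axis; with |SP| = 18.8, P = (-1.093, -8.795). Then |NP| = |P − N| = 8.862.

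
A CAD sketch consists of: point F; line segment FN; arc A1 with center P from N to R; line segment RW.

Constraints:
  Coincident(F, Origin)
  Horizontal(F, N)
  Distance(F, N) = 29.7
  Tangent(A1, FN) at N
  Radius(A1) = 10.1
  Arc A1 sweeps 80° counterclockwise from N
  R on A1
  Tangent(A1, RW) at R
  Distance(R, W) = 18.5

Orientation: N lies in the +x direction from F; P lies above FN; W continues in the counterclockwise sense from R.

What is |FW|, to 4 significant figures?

50.42

F is at the origin; FN is horizontal with |FN| = 29.7 and N on the +x side, so N = (29.70, 0.000). Since A1 is tangent to FN there, PN ⟂ FN, so P = N + (0, 10.1) = (29.70, 10.10). On A1, N sits at bearing -90° from P; an 80° counterclockwise sweep puts R at bearing -10°, so R = P + 10.1·(cos -10°, sin -10°) = (39.65, 8.346). Tangency of A1 to RW means the radius PR is perpendicular to RW, so RW runs along (−sin -10°, cos -10°); with |RW| = 18.5, W = (42.86, 26.57). Then |FW| = |W − F| = 50.42.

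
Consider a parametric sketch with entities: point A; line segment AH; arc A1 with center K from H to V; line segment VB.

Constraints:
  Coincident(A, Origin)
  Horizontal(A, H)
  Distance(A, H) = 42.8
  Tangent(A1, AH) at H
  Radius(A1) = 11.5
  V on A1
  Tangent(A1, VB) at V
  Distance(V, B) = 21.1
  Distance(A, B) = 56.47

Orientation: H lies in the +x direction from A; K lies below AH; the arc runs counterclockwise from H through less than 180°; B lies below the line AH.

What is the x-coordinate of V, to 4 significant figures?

32.97

A is at the origin; A and H share the same y with |AH| = 42.8 and H on the +x side, so H = (42.80, 0.000). Since A1 is tangent to AH there, KH ⟂ AH, so K = H + (0, -11.5) = (42.80, -11.50). Since KV ⟂ VB (tangency), |KB| = √(11.5² + 21.1²) = 24.03 regardless of where V sits on A1. So B lies on both circle(A, 56.47) and circle(K, 24.03); the below-AH intersection is B = (43.91, -35.50). V is the foot of the tangent from B: V = (32.97, -17.46).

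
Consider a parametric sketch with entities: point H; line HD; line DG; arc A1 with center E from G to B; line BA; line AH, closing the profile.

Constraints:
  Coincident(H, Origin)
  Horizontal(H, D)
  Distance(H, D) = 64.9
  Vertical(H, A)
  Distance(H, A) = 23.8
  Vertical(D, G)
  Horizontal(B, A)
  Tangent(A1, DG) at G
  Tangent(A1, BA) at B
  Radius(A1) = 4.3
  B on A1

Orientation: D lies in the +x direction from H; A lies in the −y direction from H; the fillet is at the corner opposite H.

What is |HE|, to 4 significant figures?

63.66

H is at the origin; H and D share the same y with |HD| = 64.9 and D on the +x side, so D = (64.90, 0.000). H and A share the same x with |HA| = 23.8 and A on the −y side, so A = (0.000, -23.80). The virtual corner opposite H is at (64.90, -23.80). Tangency of A1 to DG means the radius EG is perpendicular to DG and the tangent condition forces EB to be normal to BA, with radius 4.3, so the center E sits 4.3 in from both sides at E = (60.60, -19.50). Then |HE| = |E − H| = 63.66.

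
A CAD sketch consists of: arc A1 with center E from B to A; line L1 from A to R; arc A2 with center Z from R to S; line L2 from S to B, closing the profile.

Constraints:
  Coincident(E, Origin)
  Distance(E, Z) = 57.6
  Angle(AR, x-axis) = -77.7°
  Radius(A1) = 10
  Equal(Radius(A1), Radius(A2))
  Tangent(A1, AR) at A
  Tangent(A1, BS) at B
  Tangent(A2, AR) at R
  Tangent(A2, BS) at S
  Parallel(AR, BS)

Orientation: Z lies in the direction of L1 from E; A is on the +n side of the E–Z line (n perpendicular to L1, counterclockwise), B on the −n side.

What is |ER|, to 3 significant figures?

58.5

The slot axis is L1's direction at -77.7°, so u = (cos -77.7°, sin -77.7°) = (0.213, -0.977) and n = (−sin -77.7°, cos -77.7°) = (0.977, 0.213). E is at the origin and Z lies 57.6 along u from E, so Z = 57.6·u = (12.3, -56.3). Tangency of A1 to both parallel lines with radius 10.0 puts A and B at E ± 10.0·n: A = (9.77, 2.13), B = (-9.77, -2.13). Equal radii place R and S the same way about Z: R = Z + 10.0·n = (22.0, -54.1), S = Z − 10.0·n = (2.50, -58.4). Then |ER| = |R − E| = 58.5.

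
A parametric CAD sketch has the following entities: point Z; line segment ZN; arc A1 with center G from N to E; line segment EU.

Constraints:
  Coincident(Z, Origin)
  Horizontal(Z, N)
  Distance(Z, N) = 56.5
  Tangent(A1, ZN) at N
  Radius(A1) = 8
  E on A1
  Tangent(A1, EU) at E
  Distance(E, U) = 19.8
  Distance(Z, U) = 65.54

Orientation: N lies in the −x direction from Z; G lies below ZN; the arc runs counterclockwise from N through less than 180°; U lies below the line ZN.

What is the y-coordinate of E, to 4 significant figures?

-10.23

Checks: |GE| = 8.000 ✓; ∠(GE, EU) = 90.00° ✓; |EU| = 19.80 ✓; |ZU| = 65.54 ✓.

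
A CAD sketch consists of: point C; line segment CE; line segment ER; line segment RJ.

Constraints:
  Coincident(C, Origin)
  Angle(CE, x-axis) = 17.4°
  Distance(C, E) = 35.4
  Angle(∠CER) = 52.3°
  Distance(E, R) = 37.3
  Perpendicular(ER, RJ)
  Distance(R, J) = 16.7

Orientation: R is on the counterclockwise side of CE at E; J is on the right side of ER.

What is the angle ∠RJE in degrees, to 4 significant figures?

65.88°

∠CER = 52.3°, so ER runs at 17.4° + (180° − 52.3°) = 145.1° from the x-axis; with |ER| = 37.3, R = E + 37.3·(cos 145.1°, sin 145.1°) = (3.188, 31.93). ER is perpendicular to RJ; with |RJ| = 16.7 on the right of ER, J = R + 16.7·(0.5721, 0.8202) = (12.74, 45.62). Then cos ∠RJE = JR·JE / (|JR||JE|), giving 65.88°.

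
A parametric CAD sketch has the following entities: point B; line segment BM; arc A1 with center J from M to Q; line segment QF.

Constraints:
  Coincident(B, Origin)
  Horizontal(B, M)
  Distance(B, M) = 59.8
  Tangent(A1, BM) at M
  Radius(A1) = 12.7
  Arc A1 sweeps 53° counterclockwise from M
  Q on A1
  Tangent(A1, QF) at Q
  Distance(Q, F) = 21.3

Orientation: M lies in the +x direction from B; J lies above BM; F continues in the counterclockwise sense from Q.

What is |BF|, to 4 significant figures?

85.65

B is at the origin; BM is horizontal with |BM| = 59.8 and M on the +x side, so M = (59.80, 0.000). A1 meets BM tangentially, so JM is at right angles to BM, so J = M + (0, 12.7) = (59.80, 12.70). On A1, M sits at bearing -90° from J; a 53° counterclockwise sweep puts Q at bearing -37°, so Q = J + 12.7·(cos -37°, sin -37°) = (69.94, 5.057). Since A1 is tangent to QF there, JQ ⟂ QF, so QF runs along (−sin -37°, cos -37°); with |QF| = 21.3, F = (82.76, 22.07). Then |BF| = |F − B| = 85.65.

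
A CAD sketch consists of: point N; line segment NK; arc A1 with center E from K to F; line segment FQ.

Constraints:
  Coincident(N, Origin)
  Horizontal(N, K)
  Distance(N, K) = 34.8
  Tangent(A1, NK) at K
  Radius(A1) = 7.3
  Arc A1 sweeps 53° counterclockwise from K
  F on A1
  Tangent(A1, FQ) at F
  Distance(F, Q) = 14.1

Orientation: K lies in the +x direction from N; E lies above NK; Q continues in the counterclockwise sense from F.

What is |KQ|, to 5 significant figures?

20.141

N is at the origin; NK is horizontal with |NK| = 34.8 and K on the +x side, so K = (34.800, 0.0000). A1 meets NK tangentially, so EK is at right angles to NK, so E = K + (0, 7.3) = (34.800, 7.3000). On A1, K sits at bearing -90° from E; a 53° counterclockwise sweep puts F at bearing -37°, so F = E + 7.3·(cos -37°, sin -37°) = (40.630, 2.9068). A1 meets FQ tangentially, so EF is at right angles to FQ, so FQ runs along (−sin -37°, cos -37°); with |FQ| = 14.1, Q = (49.116, 14.168). Then |KQ| = |Q − K| = 20.141.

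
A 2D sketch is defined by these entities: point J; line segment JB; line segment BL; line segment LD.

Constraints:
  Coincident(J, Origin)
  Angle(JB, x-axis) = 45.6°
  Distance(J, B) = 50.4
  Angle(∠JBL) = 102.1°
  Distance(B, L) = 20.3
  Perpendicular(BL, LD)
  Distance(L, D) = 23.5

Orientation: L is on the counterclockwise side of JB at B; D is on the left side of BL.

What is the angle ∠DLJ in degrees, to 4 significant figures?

32.06°

J is at the origin; JB runs at 45.6° with length 50.4, so B = 50.4·(cos 45.6°, sin 45.6°) = (35.26, 36.01). ∠JBL = 102.1°, so BL runs at 45.6° + (180° − 102.1°) = 123.5° from the x-axis; with |BL| = 20.3, L = B + 20.3·(cos 123.5°, sin 123.5°) = (24.06, 52.94). BL is perpendicular to LD; with |LD| = 23.5 on the left of BL, D = L + 23.5·(-0.8339, -0.5519) = (4.462, 39.97). Then cos ∠DLJ = LD·LJ / (|LD||LJ|), giving 32.06°.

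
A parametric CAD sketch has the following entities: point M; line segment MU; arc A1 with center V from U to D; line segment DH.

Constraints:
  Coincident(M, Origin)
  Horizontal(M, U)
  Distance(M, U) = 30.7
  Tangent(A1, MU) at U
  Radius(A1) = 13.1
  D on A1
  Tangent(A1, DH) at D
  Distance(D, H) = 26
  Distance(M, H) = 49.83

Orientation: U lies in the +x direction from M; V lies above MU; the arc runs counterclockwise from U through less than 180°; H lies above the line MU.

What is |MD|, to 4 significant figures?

46.30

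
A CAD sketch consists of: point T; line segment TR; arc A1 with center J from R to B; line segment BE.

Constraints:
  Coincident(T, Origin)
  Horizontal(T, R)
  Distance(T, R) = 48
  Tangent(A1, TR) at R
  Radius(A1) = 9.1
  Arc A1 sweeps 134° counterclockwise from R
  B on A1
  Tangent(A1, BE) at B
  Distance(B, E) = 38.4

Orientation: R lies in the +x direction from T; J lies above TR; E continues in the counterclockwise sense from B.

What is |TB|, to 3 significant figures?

56.7

T is at the origin; T and R share the same y with |TR| = 48.0 and R on the +x side, so R = (48.0, 0.00). The tangent condition forces JR to be normal to TR, so J = R + (0, 9.1) = (48.0, 9.10). On A1, R sits at bearing -90° from J; a 134° counterclockwise sweep puts B at bearing 44°, so B = J + 9.1·(cos 44°, sin 44°) = (54.5, 15.4). Then |TB| = |B − T| = 56.7.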